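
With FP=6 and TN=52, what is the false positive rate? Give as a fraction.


FPR = FP / (FP + TN) = 6 / 58 = 3/29.

3/29


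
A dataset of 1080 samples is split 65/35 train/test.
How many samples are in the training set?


Test set = 1080 * 35% = 378. Training set = 1080 - 378 = 702.

702


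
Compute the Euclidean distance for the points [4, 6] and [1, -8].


d = sqrt(sum of squared differences). (4-1)^2=9, (6--8)^2=196. Sum = 205.

sqrt(205)


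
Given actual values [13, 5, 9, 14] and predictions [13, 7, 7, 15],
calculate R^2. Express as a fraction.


Mean(y) = 41/4. SS_res = 9. SS_tot = 203/4. R^2 = 1 - 9/(203/4) = 167/203.

167/203


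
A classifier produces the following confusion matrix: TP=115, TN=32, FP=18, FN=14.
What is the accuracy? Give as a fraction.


Accuracy = (TP + TN) / (TP + TN + FP + FN) = (115 + 32) / 179 = 147/179.

147/179


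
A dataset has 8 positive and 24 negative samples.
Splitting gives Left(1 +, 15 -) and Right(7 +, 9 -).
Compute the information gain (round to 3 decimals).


H(parent) = 0.8113. H(left) = 0.3373, H(right) = 0.9887. Weighted = (16/32)*0.3373 + (16/32)*0.9887 = 0.6630. IG = 0.8113 - 0.6630 = 0.1483, which rounds to 0.148.

0.148


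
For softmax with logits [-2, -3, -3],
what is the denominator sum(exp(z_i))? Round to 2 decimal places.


Denom = e^-2=0.1353 + e^-3=0.0498 + e^-3=0.0498. Sum = 0.2349, which rounds to 0.23.

0.23


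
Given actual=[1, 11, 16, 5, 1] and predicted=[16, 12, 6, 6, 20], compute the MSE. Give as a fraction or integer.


MSE = (1/5) * ((1-16)^2=225 + (11-12)^2=1 + (16-6)^2=100 + (5-6)^2=1 + (1-20)^2=361). Sum = 688. MSE = 688/5.

688/5


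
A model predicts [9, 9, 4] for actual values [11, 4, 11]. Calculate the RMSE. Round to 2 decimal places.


MSE = 26.0000. RMSE = sqrt(26.0000) = 5.10.

5.10


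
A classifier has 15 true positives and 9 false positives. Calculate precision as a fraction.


Precision = TP / (TP + FP) = 15 / 24 = 5/8.

5/8


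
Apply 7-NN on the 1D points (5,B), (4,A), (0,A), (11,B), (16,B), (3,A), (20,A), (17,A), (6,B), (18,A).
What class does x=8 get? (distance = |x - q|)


Distances: |5-8|=3, |4-8|=4, |0-8|=8, |11-8|=3, |16-8|=8, |3-8|=5, |20-8|=12, |17-8|=9, |6-8|=2, |18-8|=10. 7 nearest: (6,B), (5,B), (11,B), (4,A), (3,A), (0,A), (16,B). Counts: {'B': 4, 'A': 3}. Majority class: B.

B


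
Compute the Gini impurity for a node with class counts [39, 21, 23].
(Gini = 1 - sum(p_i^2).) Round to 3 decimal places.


Total = 83. Proportions: 39/83, 21/83, 23/83. sum(p_i^2) = 0.3616. Gini = 1 - 0.3616 = 0.6384, which rounds to 0.638.

0.638


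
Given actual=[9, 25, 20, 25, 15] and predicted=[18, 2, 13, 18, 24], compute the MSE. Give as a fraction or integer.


MSE = (1/5) * ((9-18)^2=81 + (25-2)^2=529 + (20-13)^2=49 + (25-18)^2=49 + (15-24)^2=81). Sum = 789. MSE = 789/5.

789/5


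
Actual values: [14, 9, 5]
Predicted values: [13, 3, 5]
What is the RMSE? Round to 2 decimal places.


MSE = 12.3333. RMSE = sqrt(12.3333) = 3.51.

3.51


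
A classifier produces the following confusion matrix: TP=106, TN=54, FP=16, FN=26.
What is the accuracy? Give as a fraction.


Accuracy = (TP + TN) / (TP + TN + FP + FN) = (106 + 54) / 202 = 80/101.

80/101


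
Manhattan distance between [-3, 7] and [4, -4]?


d = sum of absolute differences: |-3-4|=7 + |7--4|=11 = 18.

18


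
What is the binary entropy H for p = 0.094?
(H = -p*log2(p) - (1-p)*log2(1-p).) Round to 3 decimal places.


H = -0.094*log2(0.094) - 0.906*log2(0.906) = 0.450.

0.450


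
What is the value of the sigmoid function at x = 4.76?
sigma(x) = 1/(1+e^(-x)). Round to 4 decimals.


sigma(4.76) = 1/(1+e^(-4.76)) = 1/(1+0.008566) = 1/1.008566 = 0.9915.

0.9915


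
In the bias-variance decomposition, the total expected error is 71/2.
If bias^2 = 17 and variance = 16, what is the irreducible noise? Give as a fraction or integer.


Total error = bias^2 + variance + irreducible noise. So irreducible noise = 71/2 - 17 - 16 = 5/2.

5/2


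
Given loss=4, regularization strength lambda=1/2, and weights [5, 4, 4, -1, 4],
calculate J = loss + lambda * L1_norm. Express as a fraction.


L1 norm = sum(|w|) = 18. J = 4 + 1/2 * 18 = 13.

13


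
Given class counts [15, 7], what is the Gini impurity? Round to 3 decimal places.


Total = 22. Proportions: 15/22, 7/22. sum(p_i^2) = 0.5661. Gini = 1 - 0.5661 = 0.4339, which rounds to 0.434.

0.434


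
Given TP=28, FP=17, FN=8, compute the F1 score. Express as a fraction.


Precision = 28/45 = 28/45. Recall = 28/36 = 7/9. F1 = 2*P*R/(P+R) = 56/81.

56/81


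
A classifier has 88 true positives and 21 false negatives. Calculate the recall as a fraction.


Recall = TP / (TP + FN) = 88 / 109 = 88/109.

88/109


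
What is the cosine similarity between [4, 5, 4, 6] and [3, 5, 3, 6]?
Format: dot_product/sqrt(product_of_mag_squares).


dot = 85. |a|^2 = 93, |b|^2 = 79. cos = 85/sqrt(7347).

85/sqrt(7347)


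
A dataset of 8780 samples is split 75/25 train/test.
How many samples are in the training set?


Test set = 8780 * 25% = 2195. Training set = 8780 - 2195 = 6585.

6585


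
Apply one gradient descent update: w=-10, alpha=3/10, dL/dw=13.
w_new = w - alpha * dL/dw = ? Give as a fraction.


w_new = -10 - 3/10 * 13 = -10 - 39/10 = -139/10.

-139/10


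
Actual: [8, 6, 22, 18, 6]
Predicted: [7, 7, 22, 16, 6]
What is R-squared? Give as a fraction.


Mean(y) = 12. SS_res = 6. SS_tot = 224. R^2 = 1 - 6/(224) = 109/112.

109/112


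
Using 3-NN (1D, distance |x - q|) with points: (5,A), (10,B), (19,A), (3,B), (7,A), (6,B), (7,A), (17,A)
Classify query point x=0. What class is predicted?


Distances: |5-0|=5, |10-0|=10, |19-0|=19, |3-0|=3, |7-0|=7, |6-0|=6, |7-0|=7, |17-0|=17. 3 nearest: (3,B), (5,A), (6,B). Counts: {'B': 2, 'A': 1}. Majority class: B.

B


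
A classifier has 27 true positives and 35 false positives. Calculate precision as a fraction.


Precision = TP / (TP + FP) = 27 / 62 = 27/62.

27/62


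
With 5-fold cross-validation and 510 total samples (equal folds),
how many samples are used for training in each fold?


Each validation fold has 510/5 = 102 samples. Training set = 510 - 102 = 408.

408


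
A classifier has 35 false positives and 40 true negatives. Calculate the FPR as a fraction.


FPR = FP / (FP + TN) = 35 / 75 = 7/15.

7/15


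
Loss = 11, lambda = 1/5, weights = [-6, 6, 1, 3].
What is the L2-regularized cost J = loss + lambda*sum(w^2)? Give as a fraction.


L2 sq norm = sum(w^2) = 82. J = 11 + 1/5 * 82 = 137/5.

137/5


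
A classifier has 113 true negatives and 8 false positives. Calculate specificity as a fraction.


Specificity = TN / (TN + FP) = 113 / 121 = 113/121.

113/121


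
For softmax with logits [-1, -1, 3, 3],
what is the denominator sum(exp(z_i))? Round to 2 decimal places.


Denom = e^-1=0.3679 + e^-1=0.3679 + e^3=20.0855 + e^3=20.0855. Sum = 40.9068, which rounds to 40.91.

40.91


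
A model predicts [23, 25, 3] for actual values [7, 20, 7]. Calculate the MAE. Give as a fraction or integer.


MAE = (1/3) * (|7-23|=16 + |20-25|=5 + |7-3|=4). Sum = 25. MAE = 25/3.

25/3


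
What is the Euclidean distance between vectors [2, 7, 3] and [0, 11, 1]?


d = sqrt(sum of squared differences). (2-0)^2=4, (7-11)^2=16, (3-1)^2=4. Sum = 24.

sqrt(24)


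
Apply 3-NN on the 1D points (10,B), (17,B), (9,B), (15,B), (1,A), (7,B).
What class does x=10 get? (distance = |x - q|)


Distances: |10-10|=0, |17-10|=7, |9-10|=1, |15-10|=5, |1-10|=9, |7-10|=3. 3 nearest: (10,B), (9,B), (7,B). Counts: {'B': 3}. Majority class: B.

B


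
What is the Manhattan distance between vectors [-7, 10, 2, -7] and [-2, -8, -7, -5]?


d = sum of absolute differences: |-7--2|=5 + |10--8|=18 + |2--7|=9 + |-7--5|=2 = 34.

34


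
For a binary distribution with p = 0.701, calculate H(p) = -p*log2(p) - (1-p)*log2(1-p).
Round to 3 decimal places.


H = -0.701*log2(0.701) - 0.299*log2(0.299) = 0.880.

0.880


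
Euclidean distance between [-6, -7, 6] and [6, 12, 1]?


d = sqrt(sum of squared differences). (-6-6)^2=144, (-7-12)^2=361, (6-1)^2=25. Sum = 530.

sqrt(530)


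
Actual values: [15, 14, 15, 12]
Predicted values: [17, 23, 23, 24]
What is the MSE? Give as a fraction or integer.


MSE = (1/4) * ((15-17)^2=4 + (14-23)^2=81 + (15-23)^2=64 + (12-24)^2=144). Sum = 293. MSE = 293/4.

293/4


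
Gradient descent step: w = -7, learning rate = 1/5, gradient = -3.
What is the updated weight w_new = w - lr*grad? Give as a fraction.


w_new = -7 - 1/5 * -3 = -7 - -3/5 = -32/5.

-32/5


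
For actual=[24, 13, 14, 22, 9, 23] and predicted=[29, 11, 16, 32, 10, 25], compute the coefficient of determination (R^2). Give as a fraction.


Mean(y) = 35/2. SS_res = 138. SS_tot = 395/2. R^2 = 1 - 138/(395/2) = 119/395.

119/395


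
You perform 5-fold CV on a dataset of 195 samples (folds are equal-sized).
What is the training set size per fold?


Each validation fold has 195/5 = 39 samples. Training set = 195 - 39 = 156.

156


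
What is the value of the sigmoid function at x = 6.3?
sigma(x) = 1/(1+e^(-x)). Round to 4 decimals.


sigma(6.3) = 1/(1+e^(-6.3)) = 1/(1+0.001836) = 1/1.001836 = 0.9982.

0.9982


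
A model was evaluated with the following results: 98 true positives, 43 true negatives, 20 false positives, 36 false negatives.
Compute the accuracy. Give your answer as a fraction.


Accuracy = (TP + TN) / (TP + TN + FP + FN) = (98 + 43) / 197 = 141/197.

141/197


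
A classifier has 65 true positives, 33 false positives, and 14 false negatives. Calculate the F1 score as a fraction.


Precision = 65/98 = 65/98. Recall = 65/79 = 65/79. F1 = 2*P*R/(P+R) = 130/177.

130/177


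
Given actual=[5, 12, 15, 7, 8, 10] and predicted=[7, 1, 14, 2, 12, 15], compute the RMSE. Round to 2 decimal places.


MSE = 32.0000. RMSE = sqrt(32.0000) = 5.66.

5.66


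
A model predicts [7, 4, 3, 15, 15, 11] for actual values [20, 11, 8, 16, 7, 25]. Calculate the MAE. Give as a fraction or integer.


MAE = (1/6) * (|20-7|=13 + |11-4|=7 + |8-3|=5 + |16-15|=1 + |7-15|=8 + |25-11|=14). Sum = 48. MAE = 8.

8


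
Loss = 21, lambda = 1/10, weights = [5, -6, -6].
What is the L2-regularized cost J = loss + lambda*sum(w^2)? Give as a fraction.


L2 sq norm = sum(w^2) = 97. J = 21 + 1/10 * 97 = 307/10.

307/10


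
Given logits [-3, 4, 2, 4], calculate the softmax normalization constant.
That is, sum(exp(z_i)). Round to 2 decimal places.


Denom = e^-3=0.0498 + e^4=54.5982 + e^2=7.3891 + e^4=54.5982. Sum = 116.6353, which rounds to 116.64.

116.64


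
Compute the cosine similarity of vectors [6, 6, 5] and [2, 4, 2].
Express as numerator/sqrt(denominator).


dot = 46. |a|^2 = 97, |b|^2 = 24. cos = 46/sqrt(2328).

46/sqrt(2328)


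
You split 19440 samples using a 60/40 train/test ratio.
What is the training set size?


Test set = 19440 * 40% = 7776. Training set = 19440 - 7776 = 11664.

11664


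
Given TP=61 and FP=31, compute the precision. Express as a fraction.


Precision = TP / (TP + FP) = 61 / 92 = 61/92.

61/92


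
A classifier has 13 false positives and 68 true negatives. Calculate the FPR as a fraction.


FPR = FP / (FP + TN) = 13 / 81 = 13/81.

13/81


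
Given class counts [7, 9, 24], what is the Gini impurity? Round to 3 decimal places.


Total = 40. Proportions: 7/40, 9/40, 24/40. sum(p_i^2) = 0.4412. Gini = 1 - 0.4412 = 0.5588, which rounds to 0.559.

0.559


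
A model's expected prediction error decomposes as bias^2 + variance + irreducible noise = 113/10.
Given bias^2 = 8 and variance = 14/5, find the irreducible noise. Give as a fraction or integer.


Total error = bias^2 + variance + irreducible noise. So irreducible noise = 113/10 - 8 - 14/5 = 1/2.

1/2


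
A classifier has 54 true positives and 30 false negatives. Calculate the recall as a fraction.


Recall = TP / (TP + FN) = 54 / 84 = 9/14.

9/14


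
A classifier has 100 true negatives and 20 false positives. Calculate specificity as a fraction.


Specificity = TN / (TN + FP) = 100 / 120 = 5/6.

5/6


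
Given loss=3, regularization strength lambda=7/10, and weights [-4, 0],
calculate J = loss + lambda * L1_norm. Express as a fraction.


L1 norm = sum(|w|) = 4. J = 3 + 7/10 * 4 = 29/5.

29/5


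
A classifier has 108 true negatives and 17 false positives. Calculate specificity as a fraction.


Specificity = TN / (TN + FP) = 108 / 125 = 108/125.

108/125


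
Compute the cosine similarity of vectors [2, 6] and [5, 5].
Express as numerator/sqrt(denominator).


dot = 40. |a|^2 = 40, |b|^2 = 50. cos = 40/sqrt(2000).

40/sqrt(2000)


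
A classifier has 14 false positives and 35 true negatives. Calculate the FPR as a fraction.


FPR = FP / (FP + TN) = 14 / 49 = 2/7.

2/7


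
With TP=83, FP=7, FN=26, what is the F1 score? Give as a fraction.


Precision = 83/90 = 83/90. Recall = 83/109 = 83/109. F1 = 2*P*R/(P+R) = 166/199.

166/199


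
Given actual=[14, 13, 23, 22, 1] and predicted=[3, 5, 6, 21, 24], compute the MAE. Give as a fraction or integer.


MAE = (1/5) * (|14-3|=11 + |13-5|=8 + |23-6|=17 + |22-21|=1 + |1-24|=23). Sum = 60. MAE = 12.

12


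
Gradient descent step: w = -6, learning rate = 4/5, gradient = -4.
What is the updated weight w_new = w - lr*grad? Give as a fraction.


w_new = -6 - 4/5 * -4 = -6 - -16/5 = -14/5.

-14/5


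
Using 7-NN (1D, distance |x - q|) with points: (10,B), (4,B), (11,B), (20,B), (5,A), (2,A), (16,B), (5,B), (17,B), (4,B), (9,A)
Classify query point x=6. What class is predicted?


Distances: |10-6|=4, |4-6|=2, |11-6|=5, |20-6|=14, |5-6|=1, |2-6|=4, |16-6|=10, |5-6|=1, |17-6|=11, |4-6|=2, |9-6|=3. 7 nearest: (5,A), (5,B), (4,B), (4,B), (9,A), (2,A), (10,B). Counts: {'A': 3, 'B': 4}. Majority class: B.

B


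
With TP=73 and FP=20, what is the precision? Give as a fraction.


Precision = TP / (TP + FP) = 73 / 93 = 73/93.

73/93


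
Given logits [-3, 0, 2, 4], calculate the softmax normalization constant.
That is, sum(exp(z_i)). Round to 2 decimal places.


Denom = e^-3=0.0498 + e^0=1.0000 + e^2=7.3891 + e^4=54.5982. Sum = 63.0371, which rounds to 63.04.

63.04


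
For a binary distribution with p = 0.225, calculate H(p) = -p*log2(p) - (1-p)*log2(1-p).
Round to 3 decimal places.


H = -0.225*log2(0.225) - 0.775*log2(0.775) = 0.769.

0.769


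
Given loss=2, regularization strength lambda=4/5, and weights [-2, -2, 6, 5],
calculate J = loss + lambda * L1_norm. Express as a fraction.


L1 norm = sum(|w|) = 15. J = 2 + 4/5 * 15 = 14.

14


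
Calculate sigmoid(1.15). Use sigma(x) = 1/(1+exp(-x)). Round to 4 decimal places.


sigma(1.15) = 1/(1+e^(-1.15)) = 1/(1+0.316637) = 1/1.316637 = 0.7595.

0.7595


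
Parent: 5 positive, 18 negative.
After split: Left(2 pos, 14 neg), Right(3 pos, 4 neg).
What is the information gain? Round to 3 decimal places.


H(parent) = 0.7554. H(left) = 0.5436, H(right) = 0.9852. Weighted = (16/23)*0.5436 + (7/23)*0.9852 = 0.6780. IG = 0.7554 - 0.6780 = 0.0774, which rounds to 0.077.

0.077


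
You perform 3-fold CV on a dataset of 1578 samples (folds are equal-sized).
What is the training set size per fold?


Each validation fold has 1578/3 = 526 samples. Training set = 1578 - 526 = 1052.

1052


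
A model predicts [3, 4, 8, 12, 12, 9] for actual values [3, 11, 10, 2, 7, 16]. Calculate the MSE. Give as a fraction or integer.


MSE = (1/6) * ((3-3)^2=0 + (11-4)^2=49 + (10-8)^2=4 + (2-12)^2=100 + (7-12)^2=25 + (16-9)^2=49). Sum = 227. MSE = 227/6.

227/6


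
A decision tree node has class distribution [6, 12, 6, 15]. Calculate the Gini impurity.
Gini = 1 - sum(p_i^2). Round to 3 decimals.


Total = 39. Proportions: 6/39, 12/39, 6/39, 15/39. sum(p_i^2) = 0.2899. Gini = 1 - 0.2899 = 0.7101, which rounds to 0.710.

0.710


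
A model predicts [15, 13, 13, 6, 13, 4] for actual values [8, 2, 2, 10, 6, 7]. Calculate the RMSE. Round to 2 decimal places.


MSE = 60.8333. RMSE = sqrt(60.8333) = 7.80.

7.80


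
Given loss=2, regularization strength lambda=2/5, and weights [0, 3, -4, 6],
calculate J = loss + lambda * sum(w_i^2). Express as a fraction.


L2 sq norm = sum(w^2) = 61. J = 2 + 2/5 * 61 = 132/5.

132/5


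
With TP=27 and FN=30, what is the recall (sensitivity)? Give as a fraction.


Recall = TP / (TP + FN) = 27 / 57 = 9/19.

9/19


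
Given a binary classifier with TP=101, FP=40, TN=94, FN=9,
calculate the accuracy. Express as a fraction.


Accuracy = (TP + TN) / (TP + TN + FP + FN) = (101 + 94) / 244 = 195/244.

195/244


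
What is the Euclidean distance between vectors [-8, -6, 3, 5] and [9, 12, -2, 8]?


d = sqrt(sum of squared differences). (-8-9)^2=289, (-6-12)^2=324, (3--2)^2=25, (5-8)^2=9. Sum = 647.

sqrt(647)


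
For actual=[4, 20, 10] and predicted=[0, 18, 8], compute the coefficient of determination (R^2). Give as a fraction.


Mean(y) = 34/3. SS_res = 24. SS_tot = 392/3. R^2 = 1 - 24/(392/3) = 40/49.

40/49


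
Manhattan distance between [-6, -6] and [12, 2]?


d = sum of absolute differences: |-6-12|=18 + |-6-2|=8 = 26.

26


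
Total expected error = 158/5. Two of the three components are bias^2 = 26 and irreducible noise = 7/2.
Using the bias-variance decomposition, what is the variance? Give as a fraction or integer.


Total error = bias^2 + variance + irreducible noise. So variance = 158/5 - 26 - 7/2 = 21/10.

21/10


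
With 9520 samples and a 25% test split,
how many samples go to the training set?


Test set = 9520 * 25% = 2380. Training set = 9520 - 2380 = 7140.

7140


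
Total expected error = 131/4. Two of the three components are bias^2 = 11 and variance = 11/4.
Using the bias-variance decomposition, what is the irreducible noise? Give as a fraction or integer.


Total error = bias^2 + variance + irreducible noise. So irreducible noise = 131/4 - 11 - 11/4 = 19.

19


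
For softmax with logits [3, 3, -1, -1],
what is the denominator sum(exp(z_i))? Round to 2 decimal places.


Denom = e^3=20.0855 + e^3=20.0855 + e^-1=0.3679 + e^-1=0.3679. Sum = 40.9068, which rounds to 40.91.

40.91


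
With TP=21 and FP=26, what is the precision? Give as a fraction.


Precision = TP / (TP + FP) = 21 / 47 = 21/47.

21/47


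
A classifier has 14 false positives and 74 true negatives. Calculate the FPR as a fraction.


FPR = FP / (FP + TN) = 14 / 88 = 7/44.

7/44


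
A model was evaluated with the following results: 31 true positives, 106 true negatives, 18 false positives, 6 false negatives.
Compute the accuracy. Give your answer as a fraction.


Accuracy = (TP + TN) / (TP + TN + FP + FN) = (31 + 106) / 161 = 137/161.

137/161


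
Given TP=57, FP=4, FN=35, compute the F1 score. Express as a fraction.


Precision = 57/61 = 57/61. Recall = 57/92 = 57/92. F1 = 2*P*R/(P+R) = 38/51.

38/51


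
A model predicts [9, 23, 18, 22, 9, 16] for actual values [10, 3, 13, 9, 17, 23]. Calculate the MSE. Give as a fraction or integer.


MSE = (1/6) * ((10-9)^2=1 + (3-23)^2=400 + (13-18)^2=25 + (9-22)^2=169 + (17-9)^2=64 + (23-16)^2=49). Sum = 708. MSE = 118.

118


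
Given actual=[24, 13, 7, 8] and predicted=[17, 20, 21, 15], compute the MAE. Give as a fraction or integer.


MAE = (1/4) * (|24-17|=7 + |13-20|=7 + |7-21|=14 + |8-15|=7). Sum = 35. MAE = 35/4.

35/4


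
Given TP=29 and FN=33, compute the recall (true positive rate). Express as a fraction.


Recall = TP / (TP + FN) = 29 / 62 = 29/62.

29/62


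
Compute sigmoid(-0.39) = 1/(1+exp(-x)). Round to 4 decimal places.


sigma(-0.39) = 1/(1+e^(0.39)) = 1/(1+1.476981) = 1/2.476981 = 0.4037.

0.4037


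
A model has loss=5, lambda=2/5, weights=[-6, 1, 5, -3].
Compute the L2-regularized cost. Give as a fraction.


L2 sq norm = sum(w^2) = 71. J = 5 + 2/5 * 71 = 167/5.

167/5


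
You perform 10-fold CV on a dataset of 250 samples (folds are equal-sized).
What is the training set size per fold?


Each validation fold has 250/10 = 25 samples. Training set = 250 - 25 = 225.

225


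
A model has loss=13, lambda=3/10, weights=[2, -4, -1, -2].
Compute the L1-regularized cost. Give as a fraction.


L1 norm = sum(|w|) = 9. J = 13 + 3/10 * 9 = 157/10.

157/10


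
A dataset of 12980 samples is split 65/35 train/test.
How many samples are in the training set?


Test set = 12980 * 35% = 4543. Training set = 12980 - 4543 = 8437.

8437


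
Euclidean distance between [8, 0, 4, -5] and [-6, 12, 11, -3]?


d = sqrt(sum of squared differences). (8--6)^2=196, (0-12)^2=144, (4-11)^2=49, (-5--3)^2=4. Sum = 393.

sqrt(393)


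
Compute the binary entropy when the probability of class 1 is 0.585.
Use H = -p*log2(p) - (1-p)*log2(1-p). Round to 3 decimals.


H = -0.585*log2(0.585) - 0.415*log2(0.415) = 0.979.

0.979


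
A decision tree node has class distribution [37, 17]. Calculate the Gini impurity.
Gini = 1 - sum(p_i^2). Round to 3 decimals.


Total = 54. Proportions: 37/54, 17/54. sum(p_i^2) = 0.5686. Gini = 1 - 0.5686 = 0.4314, which rounds to 0.431.

0.431


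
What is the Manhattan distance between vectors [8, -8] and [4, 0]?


d = sum of absolute differences: |8-4|=4 + |-8-0|=8 = 12.

12


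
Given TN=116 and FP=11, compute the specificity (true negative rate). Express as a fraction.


Specificity = TN / (TN + FP) = 116 / 127 = 116/127.

116/127


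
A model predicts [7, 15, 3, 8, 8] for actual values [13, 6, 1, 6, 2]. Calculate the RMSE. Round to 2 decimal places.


MSE = 32.2000. RMSE = sqrt(32.2000) = 5.67.

5.67


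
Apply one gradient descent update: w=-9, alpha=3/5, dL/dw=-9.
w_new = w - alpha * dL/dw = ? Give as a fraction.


w_new = -9 - 3/5 * -9 = -9 - -27/5 = -18/5.

-18/5


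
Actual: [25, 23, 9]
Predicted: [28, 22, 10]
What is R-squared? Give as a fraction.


Mean(y) = 19. SS_res = 11. SS_tot = 152. R^2 = 1 - 11/(152) = 141/152.

141/152


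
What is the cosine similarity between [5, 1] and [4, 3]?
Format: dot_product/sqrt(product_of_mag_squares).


dot = 23. |a|^2 = 26, |b|^2 = 25. cos = 23/sqrt(650).

23/sqrt(650)


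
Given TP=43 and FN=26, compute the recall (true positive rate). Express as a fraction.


Recall = TP / (TP + FN) = 43 / 69 = 43/69.

43/69


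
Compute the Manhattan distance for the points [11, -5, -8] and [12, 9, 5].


d = sum of absolute differences: |11-12|=1 + |-5-9|=14 + |-8-5|=13 = 28.

28


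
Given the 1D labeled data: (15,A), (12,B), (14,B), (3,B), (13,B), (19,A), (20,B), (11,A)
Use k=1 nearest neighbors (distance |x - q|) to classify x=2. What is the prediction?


Distances: |15-2|=13, |12-2|=10, |14-2|=12, |3-2|=1, |13-2|=11, |19-2|=17, |20-2|=18, |11-2|=9. 1 nearest: (3,B). Counts: {'B': 1}. Majority class: B.

B


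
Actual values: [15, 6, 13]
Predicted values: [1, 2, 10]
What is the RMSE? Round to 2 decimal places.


MSE = 73.6667. RMSE = sqrt(73.6667) = 8.58.

8.58


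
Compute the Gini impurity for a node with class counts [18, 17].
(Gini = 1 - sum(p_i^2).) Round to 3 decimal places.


Total = 35. Proportions: 18/35, 17/35. sum(p_i^2) = 0.5004. Gini = 1 - 0.5004 = 0.4996, which rounds to 0.500.

0.500


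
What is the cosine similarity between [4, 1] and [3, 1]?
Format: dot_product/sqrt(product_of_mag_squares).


dot = 13. |a|^2 = 17, |b|^2 = 10. cos = 13/sqrt(170).

13/sqrt(170)


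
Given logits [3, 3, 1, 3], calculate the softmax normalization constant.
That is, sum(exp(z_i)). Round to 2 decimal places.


Denom = e^3=20.0855 + e^3=20.0855 + e^1=2.7183 + e^3=20.0855. Sum = 62.9748, which rounds to 62.97.

62.97


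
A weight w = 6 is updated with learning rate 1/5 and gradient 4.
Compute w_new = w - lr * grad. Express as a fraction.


w_new = 6 - 1/5 * 4 = 6 - 4/5 = 26/5.

26/5


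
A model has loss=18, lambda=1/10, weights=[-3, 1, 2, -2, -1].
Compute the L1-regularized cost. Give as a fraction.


L1 norm = sum(|w|) = 9. J = 18 + 1/10 * 9 = 189/10.

189/10


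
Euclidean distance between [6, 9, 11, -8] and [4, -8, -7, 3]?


d = sqrt(sum of squared differences). (6-4)^2=4, (9--8)^2=289, (11--7)^2=324, (-8-3)^2=121. Sum = 738.

sqrt(738)


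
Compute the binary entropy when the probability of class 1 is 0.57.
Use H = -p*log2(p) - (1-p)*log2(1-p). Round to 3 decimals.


H = -0.57*log2(0.57) - 0.43*log2(0.43) = 0.986.

0.986


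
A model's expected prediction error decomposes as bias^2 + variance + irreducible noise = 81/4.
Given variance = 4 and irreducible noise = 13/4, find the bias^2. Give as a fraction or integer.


Total error = bias^2 + variance + irreducible noise. So bias^2 = 81/4 - 4 - 13/4 = 13.

13


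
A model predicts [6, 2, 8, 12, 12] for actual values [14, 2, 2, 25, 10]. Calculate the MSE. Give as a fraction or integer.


MSE = (1/5) * ((14-6)^2=64 + (2-2)^2=0 + (2-8)^2=36 + (25-12)^2=169 + (10-12)^2=4). Sum = 273. MSE = 273/5.

273/5


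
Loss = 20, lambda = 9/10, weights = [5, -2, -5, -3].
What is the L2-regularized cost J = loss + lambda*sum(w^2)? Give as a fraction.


L2 sq norm = sum(w^2) = 63. J = 20 + 9/10 * 63 = 767/10.

767/10


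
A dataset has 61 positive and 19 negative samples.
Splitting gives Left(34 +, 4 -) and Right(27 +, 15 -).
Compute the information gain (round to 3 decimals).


H(parent) = 0.7909. H(left) = 0.4855, H(right) = 0.9403. Weighted = (38/80)*0.4855 + (42/80)*0.9403 = 0.7243. IG = 0.7909 - 0.7243 = 0.0666, which rounds to 0.067.

0.067


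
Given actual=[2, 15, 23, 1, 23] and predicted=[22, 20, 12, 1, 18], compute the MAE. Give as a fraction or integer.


MAE = (1/5) * (|2-22|=20 + |15-20|=5 + |23-12|=11 + |1-1|=0 + |23-18|=5). Sum = 41. MAE = 41/5.

41/5


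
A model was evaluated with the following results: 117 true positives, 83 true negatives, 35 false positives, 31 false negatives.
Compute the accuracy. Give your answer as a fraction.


Accuracy = (TP + TN) / (TP + TN + FP + FN) = (117 + 83) / 266 = 100/133.

100/133


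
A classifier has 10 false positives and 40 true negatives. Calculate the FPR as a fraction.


FPR = FP / (FP + TN) = 10 / 50 = 1/5.

1/5


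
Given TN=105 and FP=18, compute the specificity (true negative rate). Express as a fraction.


Specificity = TN / (TN + FP) = 105 / 123 = 35/41.

35/41


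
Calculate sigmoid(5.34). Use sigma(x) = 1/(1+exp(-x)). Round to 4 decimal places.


sigma(5.34) = 1/(1+e^(-5.34)) = 1/(1+0.004796) = 1/1.004796 = 0.9952.

0.9952


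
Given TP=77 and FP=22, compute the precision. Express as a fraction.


Precision = TP / (TP + FP) = 77 / 99 = 7/9.

7/9


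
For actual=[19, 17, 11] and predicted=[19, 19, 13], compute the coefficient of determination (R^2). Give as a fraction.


Mean(y) = 47/3. SS_res = 8. SS_tot = 104/3. R^2 = 1 - 8/(104/3) = 10/13.

10/13


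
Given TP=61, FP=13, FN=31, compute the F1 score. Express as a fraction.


Precision = 61/74 = 61/74. Recall = 61/92 = 61/92. F1 = 2*P*R/(P+R) = 61/83.

61/83


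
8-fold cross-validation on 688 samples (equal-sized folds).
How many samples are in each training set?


Each validation fold has 688/8 = 86 samples. Training set = 688 - 86 = 602.

602


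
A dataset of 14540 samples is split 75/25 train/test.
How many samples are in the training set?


Test set = 14540 * 25% = 3635. Training set = 14540 - 3635 = 10905.

10905


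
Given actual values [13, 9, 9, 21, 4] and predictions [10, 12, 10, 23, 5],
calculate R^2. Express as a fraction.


Mean(y) = 56/5. SS_res = 24. SS_tot = 804/5. R^2 = 1 - 24/(804/5) = 57/67.

57/67


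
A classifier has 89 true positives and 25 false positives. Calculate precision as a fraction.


Precision = TP / (TP + FP) = 89 / 114 = 89/114.

89/114


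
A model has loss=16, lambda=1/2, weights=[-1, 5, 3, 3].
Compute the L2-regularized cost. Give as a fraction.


L2 sq norm = sum(w^2) = 44. J = 16 + 1/2 * 44 = 38.

38


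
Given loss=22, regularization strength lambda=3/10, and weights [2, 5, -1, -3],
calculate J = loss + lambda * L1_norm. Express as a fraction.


L1 norm = sum(|w|) = 11. J = 22 + 3/10 * 11 = 253/10.

253/10


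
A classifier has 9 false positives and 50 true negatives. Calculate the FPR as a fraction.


FPR = FP / (FP + TN) = 9 / 59 = 9/59.

9/59


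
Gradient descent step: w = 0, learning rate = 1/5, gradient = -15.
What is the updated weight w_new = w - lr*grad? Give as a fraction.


w_new = 0 - 1/5 * -15 = 0 - -3 = 3.

3


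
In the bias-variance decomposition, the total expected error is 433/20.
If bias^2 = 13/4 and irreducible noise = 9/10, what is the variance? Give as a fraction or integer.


Total error = bias^2 + variance + irreducible noise. So variance = 433/20 - 13/4 - 9/10 = 35/2.

35/2


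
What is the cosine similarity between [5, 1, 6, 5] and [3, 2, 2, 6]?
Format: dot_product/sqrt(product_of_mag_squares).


dot = 59. |a|^2 = 87, |b|^2 = 53. cos = 59/sqrt(4611).

59/sqrt(4611)


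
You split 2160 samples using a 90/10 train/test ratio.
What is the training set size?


Test set = 2160 * 10% = 216. Training set = 2160 - 216 = 1944.

1944


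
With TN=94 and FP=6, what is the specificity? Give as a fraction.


Specificity = TN / (TN + FP) = 94 / 100 = 47/50.

47/50


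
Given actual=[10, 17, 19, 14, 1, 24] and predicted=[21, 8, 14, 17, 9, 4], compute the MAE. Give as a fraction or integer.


MAE = (1/6) * (|10-21|=11 + |17-8|=9 + |19-14|=5 + |14-17|=3 + |1-9|=8 + |24-4|=20). Sum = 56. MAE = 28/3.

28/3


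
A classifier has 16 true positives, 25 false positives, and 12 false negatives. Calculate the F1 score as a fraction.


Precision = 16/41 = 16/41. Recall = 16/28 = 4/7. F1 = 2*P*R/(P+R) = 32/69.

32/69


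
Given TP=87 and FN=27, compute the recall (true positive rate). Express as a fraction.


Recall = TP / (TP + FN) = 87 / 114 = 29/38.

29/38


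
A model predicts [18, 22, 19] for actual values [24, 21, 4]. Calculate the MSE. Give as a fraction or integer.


MSE = (1/3) * ((24-18)^2=36 + (21-22)^2=1 + (4-19)^2=225). Sum = 262. MSE = 262/3.

262/3


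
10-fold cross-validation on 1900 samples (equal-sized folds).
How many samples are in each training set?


Each validation fold has 1900/10 = 190 samples. Training set = 1900 - 190 = 1710.

1710


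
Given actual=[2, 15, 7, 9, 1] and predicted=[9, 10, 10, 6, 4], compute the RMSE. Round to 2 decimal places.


MSE = 20.2000. RMSE = sqrt(20.2000) = 4.49.

4.49


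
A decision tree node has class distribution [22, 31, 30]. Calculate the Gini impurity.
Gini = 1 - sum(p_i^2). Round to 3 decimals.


Total = 83. Proportions: 22/83, 31/83, 30/83. sum(p_i^2) = 0.3404. Gini = 1 - 0.3404 = 0.6596, which rounds to 0.660.

0.660


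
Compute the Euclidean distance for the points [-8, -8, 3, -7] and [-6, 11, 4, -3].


d = sqrt(sum of squared differences). (-8--6)^2=4, (-8-11)^2=361, (3-4)^2=1, (-7--3)^2=16. Sum = 382.

sqrt(382)


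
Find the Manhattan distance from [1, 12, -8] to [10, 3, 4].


d = sum of absolute differences: |1-10|=9 + |12-3|=9 + |-8-4|=12 = 30.

30


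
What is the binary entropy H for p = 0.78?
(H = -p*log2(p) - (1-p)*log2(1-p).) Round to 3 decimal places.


H = -0.78*log2(0.78) - 0.22*log2(0.22) = 0.760.

0.760


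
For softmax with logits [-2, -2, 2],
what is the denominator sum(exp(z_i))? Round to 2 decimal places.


Denom = e^-2=0.1353 + e^-2=0.1353 + e^2=7.3891. Sum = 7.6597, which rounds to 7.66.

7.66


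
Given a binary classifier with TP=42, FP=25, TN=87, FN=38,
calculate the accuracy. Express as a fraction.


Accuracy = (TP + TN) / (TP + TN + FP + FN) = (42 + 87) / 192 = 43/64.

43/64


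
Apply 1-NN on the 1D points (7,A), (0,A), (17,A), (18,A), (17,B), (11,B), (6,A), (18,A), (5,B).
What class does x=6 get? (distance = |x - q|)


Distances: |7-6|=1, |0-6|=6, |17-6|=11, |18-6|=12, |17-6|=11, |11-6|=5, |6-6|=0, |18-6|=12, |5-6|=1. 1 nearest: (6,A). Counts: {'A': 1}. Majority class: A.

A


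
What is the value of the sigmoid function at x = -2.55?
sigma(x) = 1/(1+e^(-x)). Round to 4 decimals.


sigma(-2.55) = 1/(1+e^(2.55)) = 1/(1+12.807104) = 1/13.807104 = 0.0724.

0.0724


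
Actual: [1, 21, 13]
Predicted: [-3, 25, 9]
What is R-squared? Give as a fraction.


Mean(y) = 35/3. SS_res = 48. SS_tot = 608/3. R^2 = 1 - 48/(608/3) = 29/38.

29/38


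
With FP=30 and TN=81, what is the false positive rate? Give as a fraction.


FPR = FP / (FP + TN) = 30 / 111 = 10/37.

10/37


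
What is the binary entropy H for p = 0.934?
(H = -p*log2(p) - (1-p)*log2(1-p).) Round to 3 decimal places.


H = -0.934*log2(0.934) - 0.066*log2(0.066) = 0.351.

0.351


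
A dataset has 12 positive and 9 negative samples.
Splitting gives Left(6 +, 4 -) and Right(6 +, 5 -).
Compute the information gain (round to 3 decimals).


H(parent) = 0.9852. H(left) = 0.9710, H(right) = 0.9940. Weighted = (10/21)*0.9710 + (11/21)*0.9940 = 0.9830. IG = 0.9852 - 0.9830 = 0.0022, which rounds to 0.002.

0.002


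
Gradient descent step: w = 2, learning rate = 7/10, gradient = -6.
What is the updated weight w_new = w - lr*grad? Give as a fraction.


w_new = 2 - 7/10 * -6 = 2 - -21/5 = 31/5.

31/5


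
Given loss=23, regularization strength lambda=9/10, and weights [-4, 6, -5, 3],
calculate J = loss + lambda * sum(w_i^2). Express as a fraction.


L2 sq norm = sum(w^2) = 86. J = 23 + 9/10 * 86 = 502/5.

502/5


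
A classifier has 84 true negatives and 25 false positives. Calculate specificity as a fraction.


Specificity = TN / (TN + FP) = 84 / 109 = 84/109.

84/109


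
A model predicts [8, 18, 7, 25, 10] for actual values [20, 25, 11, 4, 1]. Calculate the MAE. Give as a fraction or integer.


MAE = (1/5) * (|20-8|=12 + |25-18|=7 + |11-7|=4 + |4-25|=21 + |1-10|=9). Sum = 53. MAE = 53/5.

53/5


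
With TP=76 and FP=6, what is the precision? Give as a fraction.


Precision = TP / (TP + FP) = 76 / 82 = 38/41.

38/41


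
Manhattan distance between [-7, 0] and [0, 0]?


d = sum of absolute differences: |-7-0|=7 + |0-0|=0 = 7.

7


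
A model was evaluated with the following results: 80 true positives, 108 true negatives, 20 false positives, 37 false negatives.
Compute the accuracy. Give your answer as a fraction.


Accuracy = (TP + TN) / (TP + TN + FP + FN) = (80 + 108) / 245 = 188/245.

188/245


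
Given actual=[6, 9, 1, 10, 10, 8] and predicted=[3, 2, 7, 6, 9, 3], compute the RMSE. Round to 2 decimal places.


MSE = 22.6667. RMSE = sqrt(22.6667) = 4.76.

4.76


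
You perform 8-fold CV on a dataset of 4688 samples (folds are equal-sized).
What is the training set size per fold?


Each validation fold has 4688/8 = 586 samples. Training set = 4688 - 586 = 4102.

4102


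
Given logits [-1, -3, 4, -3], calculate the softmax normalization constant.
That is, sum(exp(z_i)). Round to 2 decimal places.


Denom = e^-1=0.3679 + e^-3=0.0498 + e^4=54.5982 + e^-3=0.0498. Sum = 55.0657, which rounds to 55.07.

55.07


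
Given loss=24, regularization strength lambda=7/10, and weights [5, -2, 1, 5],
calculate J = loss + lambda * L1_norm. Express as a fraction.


L1 norm = sum(|w|) = 13. J = 24 + 7/10 * 13 = 331/10.

331/10


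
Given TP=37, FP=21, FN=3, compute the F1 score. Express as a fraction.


Precision = 37/58 = 37/58. Recall = 37/40 = 37/40. F1 = 2*P*R/(P+R) = 37/49.

37/49


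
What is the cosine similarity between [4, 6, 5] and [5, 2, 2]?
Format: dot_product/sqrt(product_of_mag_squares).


dot = 42. |a|^2 = 77, |b|^2 = 33. cos = 42/sqrt(2541).

42/sqrt(2541)


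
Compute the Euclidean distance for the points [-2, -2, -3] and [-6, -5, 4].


d = sqrt(sum of squared differences). (-2--6)^2=16, (-2--5)^2=9, (-3-4)^2=49. Sum = 74.

sqrt(74)


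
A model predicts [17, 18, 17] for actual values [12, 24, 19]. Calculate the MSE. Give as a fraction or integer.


MSE = (1/3) * ((12-17)^2=25 + (24-18)^2=36 + (19-17)^2=4). Sum = 65. MSE = 65/3.

65/3


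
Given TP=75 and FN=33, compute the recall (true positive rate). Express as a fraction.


Recall = TP / (TP + FN) = 75 / 108 = 25/36.

25/36


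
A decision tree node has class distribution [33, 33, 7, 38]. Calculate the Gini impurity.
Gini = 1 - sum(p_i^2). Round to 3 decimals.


Total = 111. Proportions: 33/111, 33/111, 7/111, 38/111. sum(p_i^2) = 0.2979. Gini = 1 - 0.2979 = 0.7021, which rounds to 0.702.

0.702


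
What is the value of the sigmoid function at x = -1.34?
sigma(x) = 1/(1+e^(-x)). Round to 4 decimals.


sigma(-1.34) = 1/(1+e^(1.34)) = 1/(1+3.819044) = 1/4.819044 = 0.2075.

0.2075


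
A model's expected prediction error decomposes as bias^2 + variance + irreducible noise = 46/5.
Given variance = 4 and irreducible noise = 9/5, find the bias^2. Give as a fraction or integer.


Total error = bias^2 + variance + irreducible noise. So bias^2 = 46/5 - 4 - 9/5 = 17/5.

17/5


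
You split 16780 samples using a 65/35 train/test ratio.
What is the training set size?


Test set = 16780 * 35% = 5873. Training set = 16780 - 5873 = 10907.

10907


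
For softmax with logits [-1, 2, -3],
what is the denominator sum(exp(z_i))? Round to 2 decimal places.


Denom = e^-1=0.3679 + e^2=7.3891 + e^-3=0.0498. Sum = 7.8068, which rounds to 7.81.

7.81


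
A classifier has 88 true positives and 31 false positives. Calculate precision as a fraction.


Precision = TP / (TP + FP) = 88 / 119 = 88/119.

88/119


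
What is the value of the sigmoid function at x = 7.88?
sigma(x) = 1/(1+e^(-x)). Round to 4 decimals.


sigma(7.88) = 1/(1+e^(-7.88)) = 1/(1+0.000378) = 1/1.000378 = 0.9996.

0.9996


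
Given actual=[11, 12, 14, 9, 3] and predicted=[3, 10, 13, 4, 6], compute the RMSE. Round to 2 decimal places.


MSE = 20.6000. RMSE = sqrt(20.6000) = 4.54.

4.54


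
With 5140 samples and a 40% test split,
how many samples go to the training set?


Test set = 5140 * 40% = 2056. Training set = 5140 - 2056 = 3084.

3084


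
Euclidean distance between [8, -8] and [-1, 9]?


d = sqrt(sum of squared differences). (8--1)^2=81, (-8-9)^2=289. Sum = 370.

sqrt(370)


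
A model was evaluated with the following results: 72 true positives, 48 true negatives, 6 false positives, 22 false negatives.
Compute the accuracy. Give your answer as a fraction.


Accuracy = (TP + TN) / (TP + TN + FP + FN) = (72 + 48) / 148 = 30/37.

30/37


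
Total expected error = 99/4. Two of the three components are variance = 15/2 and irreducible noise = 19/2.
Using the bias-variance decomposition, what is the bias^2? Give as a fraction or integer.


Total error = bias^2 + variance + irreducible noise. So bias^2 = 99/4 - 15/2 - 19/2 = 31/4.

31/4


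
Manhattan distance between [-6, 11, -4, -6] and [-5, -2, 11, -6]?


d = sum of absolute differences: |-6--5|=1 + |11--2|=13 + |-4-11|=15 + |-6--6|=0 = 29.

29


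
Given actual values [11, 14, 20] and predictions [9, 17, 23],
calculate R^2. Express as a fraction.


Mean(y) = 15. SS_res = 22. SS_tot = 42. R^2 = 1 - 22/(42) = 10/21.

10/21


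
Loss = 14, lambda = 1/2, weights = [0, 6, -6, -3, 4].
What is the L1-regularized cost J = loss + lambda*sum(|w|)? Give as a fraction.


L1 norm = sum(|w|) = 19. J = 14 + 1/2 * 19 = 47/2.

47/2


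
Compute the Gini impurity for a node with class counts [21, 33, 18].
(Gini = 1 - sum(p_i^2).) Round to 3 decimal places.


Total = 72. Proportions: 21/72, 33/72, 18/72. sum(p_i^2) = 0.3576. Gini = 1 - 0.3576 = 0.6424, which rounds to 0.642.

0.642


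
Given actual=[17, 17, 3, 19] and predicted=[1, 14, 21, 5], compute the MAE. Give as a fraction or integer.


MAE = (1/4) * (|17-1|=16 + |17-14|=3 + |3-21|=18 + |19-5|=14). Sum = 51. MAE = 51/4.

51/4
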